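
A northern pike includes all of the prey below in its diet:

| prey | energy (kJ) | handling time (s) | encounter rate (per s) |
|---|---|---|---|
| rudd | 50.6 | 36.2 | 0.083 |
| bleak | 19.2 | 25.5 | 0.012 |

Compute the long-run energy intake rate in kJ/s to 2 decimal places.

1.03 kJ/s

Energy encountered per unit search time: 0.083×50.6 + 0.012×19.2 = 4.43 kJ/s.
Handling time per unit search time: 0.083×36.2 + 0.012×25.5 = 3.311.
Rate = 4.43/(1 + 3.311) = 1.028 kJ/s.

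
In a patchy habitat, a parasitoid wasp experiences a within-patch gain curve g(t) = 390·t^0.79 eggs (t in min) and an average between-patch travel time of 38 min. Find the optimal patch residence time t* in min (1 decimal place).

Maximise g(t)/(T+t): set derivative to zero → g'(t)(T+t) = g(t).
g'(t) = 0.79·390·t^-0.21. Setting 0.79·390·t^-0.21 = 390·t^0.79/(38+t) gives 0.79(38+t) = t, so 0.21·t = 0.79×38.
t* = 0.79×38/0.21 = 143 min.

143.0 min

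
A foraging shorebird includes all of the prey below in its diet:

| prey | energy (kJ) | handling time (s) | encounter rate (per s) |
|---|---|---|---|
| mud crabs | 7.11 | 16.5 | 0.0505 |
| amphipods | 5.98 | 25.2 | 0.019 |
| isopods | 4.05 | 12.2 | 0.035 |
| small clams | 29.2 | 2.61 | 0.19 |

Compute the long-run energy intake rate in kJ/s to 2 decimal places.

1.90 kJ/s

R = Σλ_iE_i / (1 + Σλ_ih_i)
Numerator: 0.0505×7.11 + 0.019×5.98 + 0.035×4.05 + 0.19×29.2 = 6.162
Denominator: 1 + 0.0505×16.5 + 0.019×25.2 + 0.035×12.2 + 0.19×2.61 = 3.235
R = 6.162/3.235 = 1.905 kJ/s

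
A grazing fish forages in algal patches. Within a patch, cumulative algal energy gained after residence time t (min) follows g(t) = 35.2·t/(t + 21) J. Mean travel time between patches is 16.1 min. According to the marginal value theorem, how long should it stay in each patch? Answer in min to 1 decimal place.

Optimal t* satisfies g'(t*) = g(t*)/(T + t*).
g'(t) = 35.2·21/(t + 21)². Setting 35.2·21/(t+21)² = 35.2t/[(t+21)(16.1+t)] gives 21(16.1+t) = t(t+21), so t² = 21×16.1 = 338.1.
t* = √338.1 = 18.39 min.

18.4 min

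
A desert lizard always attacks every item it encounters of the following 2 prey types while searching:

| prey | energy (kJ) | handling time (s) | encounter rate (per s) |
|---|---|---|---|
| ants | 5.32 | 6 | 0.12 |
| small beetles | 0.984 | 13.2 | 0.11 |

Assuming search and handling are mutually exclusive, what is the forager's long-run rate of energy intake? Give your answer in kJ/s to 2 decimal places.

Energy encountered per unit search time: 0.12×5.32 + 0.11×0.984 = 0.7466 kJ/s.
Handling time per unit search time: 0.12×6 + 0.11×13.2 = 2.172.
Rate = 0.7466/(1 + 2.172) = 0.2354 kJ/s.

0.24 kJ/s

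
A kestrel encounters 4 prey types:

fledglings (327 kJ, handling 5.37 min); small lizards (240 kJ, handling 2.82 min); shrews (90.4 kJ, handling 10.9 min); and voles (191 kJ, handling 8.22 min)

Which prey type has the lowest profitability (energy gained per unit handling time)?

Profitability E/h (kJ/min): fledglings = 327/5.37 = 60.9, small lizards = 240/2.82 = 85.1, shrews = 90.4/10.9 = 8.29, voles = 191/8.22 = 23.2.
Ranked: small lizards > fledglings > voles > shrews.

shrews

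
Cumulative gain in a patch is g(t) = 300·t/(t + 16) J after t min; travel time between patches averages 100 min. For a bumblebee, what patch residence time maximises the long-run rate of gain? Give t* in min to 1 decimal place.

40.0 min

Maximise g(t)/(T+t): set derivative to zero → g'(t)(T+t) = g(t).
g'(t) = 300·16/(t + 16)². Setting 300·16/(t+16)² = 300t/[(t+16)(100+t)] gives 16(100+t) = t(t+16), so t² = 16×100 = 1600.
t* = √1600 = 40 min.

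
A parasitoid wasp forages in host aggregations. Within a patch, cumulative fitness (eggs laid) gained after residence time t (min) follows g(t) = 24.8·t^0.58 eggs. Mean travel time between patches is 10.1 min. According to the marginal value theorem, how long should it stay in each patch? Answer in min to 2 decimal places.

13.95 min

Maximise g(t)/(T+t): set derivative to zero → g'(t)(T+t) = g(t).
g'(t) = 0.58·24.8·t^-0.42. Setting 0.58·24.8·t^-0.42 = 24.8·t^0.58/(10.1+t) gives 0.58(10.1+t) = t, so 0.42·t = 0.58×10.1.
t* = 0.58×10.1/0.42 = 13.95 min.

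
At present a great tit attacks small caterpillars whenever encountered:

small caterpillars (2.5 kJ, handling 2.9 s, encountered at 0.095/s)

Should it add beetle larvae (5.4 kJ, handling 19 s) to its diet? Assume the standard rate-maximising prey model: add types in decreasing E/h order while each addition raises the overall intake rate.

Yes

Intake rate on the current diet: R = (0.095×2.5) / (1 + 0.095×2.9) = 0.2375/1.276 = 0.1862 kJ/s.
Profitability of beetle larvae: 5.4/19 = 0.2842 kJ/s.
Since 0.2842 > R, including beetle larvae increases the long-run rate.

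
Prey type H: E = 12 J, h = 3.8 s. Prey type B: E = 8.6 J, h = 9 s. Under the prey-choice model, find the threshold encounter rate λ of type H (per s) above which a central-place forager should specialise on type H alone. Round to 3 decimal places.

Drop type B once their profitability E₂/h₂ falls below the rate achievable on type H alone: E₂/h₂ = λE₁/(1 + λh₁).
Solve for λ: λE₁h₂ = E₂(1 + λh₁) → λ(E₁h₂ − E₂h₁) = E₂ → λ = E₂/(E₁h₂ − E₂h₁).
λ = 8.6/(12×9 − 8.6×3.8) = 8.6/75.32 = 0.1142 per s.

0.114 per s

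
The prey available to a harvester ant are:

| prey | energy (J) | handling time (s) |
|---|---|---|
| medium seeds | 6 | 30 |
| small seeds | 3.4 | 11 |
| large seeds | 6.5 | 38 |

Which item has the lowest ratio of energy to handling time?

Profitability E/h (J/s): medium seeds = 6/30 = 0.2, small seeds = 3.4/11 = 0.309, large seeds = 6.5/38 = 0.171.
Ranked: small seeds > medium seeds > large seeds.

large seeds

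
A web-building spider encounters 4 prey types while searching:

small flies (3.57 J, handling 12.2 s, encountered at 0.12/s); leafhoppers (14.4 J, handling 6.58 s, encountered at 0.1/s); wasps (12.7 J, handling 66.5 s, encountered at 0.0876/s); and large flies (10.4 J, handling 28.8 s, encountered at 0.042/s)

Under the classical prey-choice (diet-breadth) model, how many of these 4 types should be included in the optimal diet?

1

Rank by E/h (J/s): leafhoppers 2.19, large flies 0.361, small flies 0.293, wasps 0.191. Include each in turn until the next type's E/h falls below the running intake rate.
Rate on top 1: 0.8685. large flies: 0.361 < 0.8685 → exclude; stop.
Optimal diet: leafhoppers — 1 of 4 types.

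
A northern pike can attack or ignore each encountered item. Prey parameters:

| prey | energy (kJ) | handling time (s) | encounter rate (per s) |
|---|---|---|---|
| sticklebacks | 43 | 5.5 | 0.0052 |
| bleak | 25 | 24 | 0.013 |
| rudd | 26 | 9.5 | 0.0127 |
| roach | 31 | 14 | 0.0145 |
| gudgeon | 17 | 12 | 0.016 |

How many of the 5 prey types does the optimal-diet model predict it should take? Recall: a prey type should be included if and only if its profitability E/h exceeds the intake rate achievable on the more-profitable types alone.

5

E/h in descending order: sticklebacks 7.82, rudd 2.74, roach 2.21, gudgeon 1.42, bleak 1.04 kJ/s. The optimal diet is the largest prefix of this list for which every included type satisfies E_i/h_i > R on the types above it.
Rate on top 1: 0.2174. rudd: 2.74 > 0.2174 → include.
Rate on top 2: 0.4819. roach: 2.21 > 0.4819 → include.
Rate on top 3: 0.7419. gudgeon: 1.42 > 0.7419 → include.
Rate on top 4: 0.8258. bleak: 1.04 > 0.8258 → include.
Optimal diet: sticklebacks, rudd, roach, gudgeon, bleak — 5 of 5 types.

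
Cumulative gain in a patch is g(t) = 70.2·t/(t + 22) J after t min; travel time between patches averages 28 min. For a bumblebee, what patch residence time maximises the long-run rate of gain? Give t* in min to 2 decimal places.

By the marginal value theorem, leave when the instantaneous gain rate g'(t) equals the habitat-wide average g(t)/(T + t).
g'(t) = 70.2·22/(t + 22)². Setting 70.2·22/(t+22)² = 70.2t/[(t+22)(28+t)] gives 22(28+t) = t(t+22), so t² = 22×28 = 616.
t* = √616 = 24.82 min.

24.82 min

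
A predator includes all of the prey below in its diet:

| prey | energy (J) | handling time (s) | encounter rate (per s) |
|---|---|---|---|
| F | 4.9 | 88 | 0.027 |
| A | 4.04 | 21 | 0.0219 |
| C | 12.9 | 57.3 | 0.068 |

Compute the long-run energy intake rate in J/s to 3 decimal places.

0.142 J/s

Energy encountered per unit search time: 0.027×4.9 + 0.0219×4.04 + 0.068×12.9 = 1.098 J/s.
Handling time per unit search time: 0.027×88 + 0.0219×21 + 0.068×57.3 = 6.732.
Rate = 1.098/(1 + 6.732) = 0.142 J/s.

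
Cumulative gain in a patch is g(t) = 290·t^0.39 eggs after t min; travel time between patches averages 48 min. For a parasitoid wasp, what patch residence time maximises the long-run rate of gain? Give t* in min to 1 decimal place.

30.7 min

Maximise g(t)/(T+t): set derivative to zero → g'(t)(T+t) = g(t).
g'(t) = 0.39·290·t^-0.61. Setting 0.39·290·t^-0.61 = 290·t^0.39/(48+t) gives 0.39(48+t) = t, so 0.61·t = 0.39×48.
t* = 0.39×48/0.61 = 30.69 min.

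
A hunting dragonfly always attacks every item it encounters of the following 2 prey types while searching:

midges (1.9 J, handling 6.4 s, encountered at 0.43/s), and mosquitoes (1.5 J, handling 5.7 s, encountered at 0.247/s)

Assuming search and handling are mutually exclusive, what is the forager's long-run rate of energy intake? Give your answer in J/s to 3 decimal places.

0.230 J/s

Energy encountered per unit search time: 0.43×1.9 + 0.247×1.5 = 1.188 J/s.
Handling time per unit search time: 0.43×6.4 + 0.247×5.7 = 4.16.
Rate = 1.188/(1 + 4.16) = 0.2301 J/s.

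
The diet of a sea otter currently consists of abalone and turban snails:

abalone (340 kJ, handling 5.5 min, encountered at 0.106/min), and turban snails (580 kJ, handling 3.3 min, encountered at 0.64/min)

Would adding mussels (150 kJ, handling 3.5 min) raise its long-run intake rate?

No

Intake rate on the current diet: R = (0.106×340 + 0.64×580) / (1 + 0.106×5.5 + 0.64×3.3) = 407.2/3.695 = 110.2 kJ/min.
Profitability of mussels: 150/3.5 = 42.86 kJ/min.
42.86 < 110.2, so adding mussels would lower the average — exclude it.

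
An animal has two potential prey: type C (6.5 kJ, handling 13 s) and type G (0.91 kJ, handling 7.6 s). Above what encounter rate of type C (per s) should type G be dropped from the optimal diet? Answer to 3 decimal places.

The zero-one rule: include type G iff E₂/h₂ > λE₁/(1+λh₁). Equality gives the switch point.
λE₁h₂ = E₂ + λE₂h₁ ⇒ λ = E₂/(E₁h₂ − E₂h₁) = 0.91/(49.4 − 11.83) = 0.02422 per s.

0.024 per s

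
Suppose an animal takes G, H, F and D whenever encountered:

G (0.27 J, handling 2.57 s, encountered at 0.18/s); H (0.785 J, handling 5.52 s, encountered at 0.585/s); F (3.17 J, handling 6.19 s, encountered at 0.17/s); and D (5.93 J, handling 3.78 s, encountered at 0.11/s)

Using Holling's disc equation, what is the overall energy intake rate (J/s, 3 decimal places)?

R = (0.18×0.27 + 0.585×0.785 + 0.17×3.17 + 0.11×5.93) / (1 + 0.18×2.57 + 0.585×5.52 + 0.17×6.19 + 0.11×3.78) = 1.699/6.16 = 0.2758 J/s.

0.276 J/s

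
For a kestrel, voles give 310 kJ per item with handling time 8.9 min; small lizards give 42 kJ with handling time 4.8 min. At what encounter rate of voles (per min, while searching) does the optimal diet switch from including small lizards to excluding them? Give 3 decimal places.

0.038 per min

The zero-one rule: include small lizards iff E₂/h₂ > λE₁/(1+λh₁). Equality gives the switch point.
λE₁h₂ = E₂ + λE₂h₁ ⇒ λ = E₂/(E₁h₂ − E₂h₁) = 42/(1488 − 373.8) = 0.0377 per min.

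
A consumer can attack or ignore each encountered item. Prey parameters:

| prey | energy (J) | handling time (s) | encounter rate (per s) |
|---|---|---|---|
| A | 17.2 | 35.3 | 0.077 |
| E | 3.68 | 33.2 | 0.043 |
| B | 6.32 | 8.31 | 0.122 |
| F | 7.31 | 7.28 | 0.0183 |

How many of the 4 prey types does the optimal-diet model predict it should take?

3

Profitabilities (E/h, J/s): F 1, B 0.761, A 0.487, E 0.111. Add prey in this order while the next type's profitability exceeds the intake rate on those already taken.
Rate on top 1: 0.118. B: 0.761 > 0.118 → include.
Rate on top 2: 0.4214. A: 0.487 > 0.4214 → include.
Rate on top 3: 0.4582. E: 0.111 < 0.4582 → exclude; stop.
Optimal diet: F, B, A — 3 of 4 types.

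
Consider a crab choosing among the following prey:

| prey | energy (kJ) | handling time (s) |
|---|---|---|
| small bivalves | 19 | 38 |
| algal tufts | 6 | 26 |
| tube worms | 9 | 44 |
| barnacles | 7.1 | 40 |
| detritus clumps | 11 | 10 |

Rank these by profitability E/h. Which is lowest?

In descending order of E/h:
detritus clumps: 11/10 = 1.1 kJ/s
small bivalves: 19/38 = 0.5 kJ/s
algal tufts: 6/26 = 0.231 kJ/s
tube worms: 9/44 = 0.205 kJ/s
barnacles: 7.1/40 = 0.177 kJ/s

barnacles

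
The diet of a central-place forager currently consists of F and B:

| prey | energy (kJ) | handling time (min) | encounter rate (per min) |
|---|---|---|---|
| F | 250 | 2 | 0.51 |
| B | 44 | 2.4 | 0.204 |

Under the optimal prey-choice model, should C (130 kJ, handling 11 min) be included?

No

On F and B alone, R = ΣλE/(1+Σλh) = 136.5/2.51 = 54.38 kJ/min.
C: E/h = 130/11 = 11.82 kJ/min.
11.82 < 54.38, so adding C would lower the average — exclude it.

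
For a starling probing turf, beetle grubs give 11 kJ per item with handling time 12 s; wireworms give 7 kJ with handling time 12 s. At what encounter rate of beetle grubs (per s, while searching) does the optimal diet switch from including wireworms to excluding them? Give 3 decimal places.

0.146 per s

At the threshold, the rate on beetle grubs alone equals the profitability of wireworms: λ·11/(1 + λ·12) = 7/12 = 0.5833.
Rearranging, λ(11 − 0.5833×12) = 0.5833, so λ = 0.5833/4 = 0.1458 per s.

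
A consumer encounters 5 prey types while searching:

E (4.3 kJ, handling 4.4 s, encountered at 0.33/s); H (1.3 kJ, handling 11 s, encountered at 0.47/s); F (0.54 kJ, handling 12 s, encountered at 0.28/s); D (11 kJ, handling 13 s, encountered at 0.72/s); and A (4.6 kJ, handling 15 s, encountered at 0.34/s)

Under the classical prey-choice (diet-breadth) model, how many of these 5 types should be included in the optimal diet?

2

Rank by E/h (kJ/s): E 0.977, D 0.846, A 0.307, H 0.118, F 0.045. Include each in turn until the next type's E/h falls below the running intake rate.
Rate on top 1: 0.5787. D: 0.846 > 0.5787 → include.
Rate on top 2: 0.7906. A: 0.307 < 0.7906 → exclude; stop.
Optimal diet: E, D — 2 of 5 types.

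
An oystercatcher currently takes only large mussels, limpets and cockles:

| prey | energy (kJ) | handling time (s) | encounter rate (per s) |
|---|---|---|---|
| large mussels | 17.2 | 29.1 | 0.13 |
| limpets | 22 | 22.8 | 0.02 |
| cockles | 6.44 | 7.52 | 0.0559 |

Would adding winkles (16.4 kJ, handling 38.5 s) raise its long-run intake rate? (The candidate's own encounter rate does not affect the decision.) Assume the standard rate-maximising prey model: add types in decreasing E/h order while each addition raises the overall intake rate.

No

On large mussels, limpets and cockles alone, R = ΣλE/(1+Σλh) = 3.036/5.659 = 0.5365 kJ/s.
winkles: E/h = 16.4/38.5 = 0.426 kJ/s.
0.426 < 0.5365, so adding winkles would lower the average — exclude it.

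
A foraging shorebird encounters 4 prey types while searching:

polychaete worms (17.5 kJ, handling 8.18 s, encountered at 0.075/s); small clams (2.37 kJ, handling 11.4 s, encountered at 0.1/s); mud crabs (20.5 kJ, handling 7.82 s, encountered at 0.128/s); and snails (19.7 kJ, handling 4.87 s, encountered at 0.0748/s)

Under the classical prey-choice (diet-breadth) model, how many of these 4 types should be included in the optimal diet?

3

E/h in descending order: snails 4.05, mud crabs 2.62, polychaete worms 2.14, small clams 0.208 kJ/s. The optimal diet is the largest prefix of this list for which every included type satisfies E_i/h_i > R on the types above it.
Rate on top 1: 1.08. mud crabs: 2.62 > 1.08 → include.
Rate on top 2: 1.732. polychaete worms: 2.14 > 1.732 → include.
Rate on top 3: 1.816. small clams: 0.208 < 1.816 → exclude; stop.
Optimal diet: snails, mud crabs, polychaete worms — 3 of 4 types.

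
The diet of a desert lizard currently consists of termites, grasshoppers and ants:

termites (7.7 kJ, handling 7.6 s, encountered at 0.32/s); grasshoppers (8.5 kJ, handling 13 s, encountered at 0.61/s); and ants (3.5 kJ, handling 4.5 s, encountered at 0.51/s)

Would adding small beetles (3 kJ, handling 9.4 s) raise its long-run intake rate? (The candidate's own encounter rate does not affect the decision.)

No

Current rate: (0.32×7.7 + 0.61×8.5 + 0.51×3.5)/(1 + 0.32×7.6 + 0.61×13 + 0.51×4.5) = 0.6908 kJ/s.
Profitability of small beetles: 3/9.4 = 0.3191 kJ/s.
Since 0.3191 < R, time spent handling small beetles is better spent searching.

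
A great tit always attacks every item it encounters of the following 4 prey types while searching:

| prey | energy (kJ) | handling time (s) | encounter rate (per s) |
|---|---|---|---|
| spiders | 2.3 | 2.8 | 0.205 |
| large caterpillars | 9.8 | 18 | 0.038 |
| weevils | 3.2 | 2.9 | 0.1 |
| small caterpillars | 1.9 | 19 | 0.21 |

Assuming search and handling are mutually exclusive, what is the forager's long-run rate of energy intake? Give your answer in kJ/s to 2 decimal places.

0.24 kJ/s

R = Σλ_iE_i / (1 + Σλ_ih_i)
Numerator: 0.205×2.3 + 0.038×9.8 + 0.1×3.2 + 0.21×1.9 = 1.563
Denominator: 1 + 0.205×2.8 + 0.038×18 + 0.1×2.9 + 0.21×19 = 6.538
R = 1.563/6.538 = 0.239 kJ/s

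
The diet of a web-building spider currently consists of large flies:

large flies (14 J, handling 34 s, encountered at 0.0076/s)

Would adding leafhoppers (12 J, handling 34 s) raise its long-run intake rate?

Yes

On large flies alone, R = ΣλE/(1+Σλh) = 0.1064/1.258 = 0.08455 J/s.
Profitability of leafhoppers: 12/34 = 0.3529 J/s.
Since 0.3529 > R, including leafhoppers increases the long-run rate.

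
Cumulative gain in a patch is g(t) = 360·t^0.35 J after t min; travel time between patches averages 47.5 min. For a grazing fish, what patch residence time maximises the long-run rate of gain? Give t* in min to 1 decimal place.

Optimal t* satisfies g'(t*) = g(t*)/(T + t*).
g'(t) = 0.35·360·t^-0.65. Setting 0.35·360·t^-0.65 = 360·t^0.35/(47.5+t) gives 0.35(47.5+t) = t, so 0.65·t = 0.35×47.5.
t* = 0.35×47.5/0.65 = 25.58 min.

25.6 min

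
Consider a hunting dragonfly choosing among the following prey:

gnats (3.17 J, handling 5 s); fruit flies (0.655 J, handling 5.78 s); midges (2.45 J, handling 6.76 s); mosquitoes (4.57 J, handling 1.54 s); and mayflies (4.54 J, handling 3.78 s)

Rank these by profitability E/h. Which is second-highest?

In descending order of E/h:
mosquitoes: 4.57/1.54 = 2.97 J/s
mayflies: 4.54/3.78 = 1.2 J/s
gnats: 3.17/5 = 0.634 J/s
midges: 2.45/6.76 = 0.362 J/s
fruit flies: 0.655/5.78 = 0.113 J/s

mayflies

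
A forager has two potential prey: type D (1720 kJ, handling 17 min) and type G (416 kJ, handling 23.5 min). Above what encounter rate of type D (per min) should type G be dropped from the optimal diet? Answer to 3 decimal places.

Drop type G once their profitability E₂/h₂ falls below the rate achievable on type D alone: E₂/h₂ = λE₁/(1 + λh₁).
Solve for λ: λE₁h₂ = E₂(1 + λh₁) → λ(E₁h₂ − E₂h₁) = E₂ → λ = E₂/(E₁h₂ − E₂h₁).
λ = 416/(1720×23.5 − 416×17) = 416/3.335e+04 = 0.01247 per min.

0.012 per min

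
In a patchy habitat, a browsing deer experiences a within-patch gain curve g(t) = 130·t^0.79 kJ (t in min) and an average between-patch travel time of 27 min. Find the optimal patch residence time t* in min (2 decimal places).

Maximise g(t)/(T+t): set derivative to zero → g'(t)(T+t) = g(t).
g'(t) = 0.79·130·t^-0.21. Setting 0.79·130·t^-0.21 = 130·t^0.79/(27+t) gives 0.79(27+t) = t, so 0.21·t = 0.79×27.
t* = 0.79×27/0.21 = 101.6 min.

101.57 min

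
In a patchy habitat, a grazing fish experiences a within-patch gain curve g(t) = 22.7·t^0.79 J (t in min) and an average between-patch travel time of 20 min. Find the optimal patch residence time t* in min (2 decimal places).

75.24 min

Maximise g(t)/(T+t): set derivative to zero → g'(t)(T+t) = g(t).
g'(t) = 0.79·22.7·t^-0.21. Setting 0.79·22.7·t^-0.21 = 22.7·t^0.79/(20+t) gives 0.79(20+t) = t, so 0.21·t = 0.79×20.
t* = 0.79×20/0.21 = 75.24 min.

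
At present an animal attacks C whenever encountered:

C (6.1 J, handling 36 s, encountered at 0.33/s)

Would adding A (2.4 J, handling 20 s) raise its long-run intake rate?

No

Current rate: (0.33×6.1)/(1 + 0.33×36) = 0.1563 J/s.
Profitability of A: 2.4/20 = 0.12 J/s.
0.12 < 0.1563, so adding A would lower the average — exclude it.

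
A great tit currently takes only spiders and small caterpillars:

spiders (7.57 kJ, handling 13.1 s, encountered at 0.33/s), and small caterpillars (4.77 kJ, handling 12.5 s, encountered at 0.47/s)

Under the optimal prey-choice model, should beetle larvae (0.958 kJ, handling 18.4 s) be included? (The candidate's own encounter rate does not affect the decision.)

No

Intake rate on the current diet: R = (0.33×7.57 + 0.47×4.77) / (1 + 0.33×13.1 + 0.47×12.5) = 4.74/11.2 = 0.4233 kJ/s.
beetle larvae: E/h = 0.958/18.4 = 0.05207 kJ/s.
Since 0.05207 < R, time spent handling beetle larvae is better spent searching.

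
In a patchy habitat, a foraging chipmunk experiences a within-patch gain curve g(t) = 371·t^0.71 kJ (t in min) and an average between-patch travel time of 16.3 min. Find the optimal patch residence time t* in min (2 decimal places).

Optimal t* satisfies g'(t*) = g(t*)/(T + t*).
g'(t) = 0.71·371·t^-0.29. Setting 0.71·371·t^-0.29 = 371·t^0.71/(16.3+t) gives 0.71(16.3+t) = t, so 0.29·t = 0.71×16.3.
t* = 0.71×16.3/0.29 = 39.91 min.

39.91 min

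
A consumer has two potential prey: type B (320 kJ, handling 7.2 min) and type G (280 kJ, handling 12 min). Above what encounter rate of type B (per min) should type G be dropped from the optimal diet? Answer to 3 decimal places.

0.154 per min

At the threshold, the rate on type B alone equals the profitability of type G: λ·320/(1 + λ·7.2) = 280/12 = 23.33.
Rearranging, λ(320 − 23.33×7.2) = 23.33, so λ = 23.33/152 = 0.1535 per min.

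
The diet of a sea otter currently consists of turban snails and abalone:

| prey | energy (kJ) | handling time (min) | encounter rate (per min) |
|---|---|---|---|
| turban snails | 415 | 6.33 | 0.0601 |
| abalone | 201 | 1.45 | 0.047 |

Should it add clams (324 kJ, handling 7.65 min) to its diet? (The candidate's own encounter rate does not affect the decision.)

Yes

Intake rate on the current diet: R = (0.0601×415 + 0.047×201) / (1 + 0.0601×6.33 + 0.047×1.45) = 34.39/1.449 = 23.74 kJ/min.
Profitability of clams: 324/7.65 = 42.35 kJ/min.
Since 42.35 > R, including clams increases the long-run rate.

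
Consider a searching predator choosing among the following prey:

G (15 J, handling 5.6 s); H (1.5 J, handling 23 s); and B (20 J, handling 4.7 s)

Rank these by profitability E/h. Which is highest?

B

Profitability E/h (J/s): G = 15/5.6 = 2.68, H = 1.5/23 = 0.0652, B = 20/4.7 = 4.26.
Ranked: B > G > H.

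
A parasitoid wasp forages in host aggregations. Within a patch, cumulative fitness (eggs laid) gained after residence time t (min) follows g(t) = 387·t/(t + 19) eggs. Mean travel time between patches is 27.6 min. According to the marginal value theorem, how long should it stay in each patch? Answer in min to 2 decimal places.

22.90 min

Optimal t* satisfies g'(t*) = g(t*)/(T + t*).
g'(t) = 387·19/(t + 19)². Setting 387·19/(t+19)² = 387t/[(t+19)(27.6+t)] gives 19(27.6+t) = t(t+19), so t² = 19×27.6 = 524.4.
t* = √524.4 = 22.9 min.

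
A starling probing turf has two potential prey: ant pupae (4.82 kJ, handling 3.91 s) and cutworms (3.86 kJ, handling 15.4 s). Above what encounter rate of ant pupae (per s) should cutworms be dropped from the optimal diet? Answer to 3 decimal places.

Drop cutworms once their profitability E₂/h₂ falls below the rate achievable on ant pupae alone: E₂/h₂ = λE₁/(1 + λh₁).
Solve for λ: λE₁h₂ = E₂(1 + λh₁) → λ(E₁h₂ − E₂h₁) = E₂ → λ = E₂/(E₁h₂ − E₂h₁).
λ = 3.86/(4.82×15.4 − 3.86×3.91) = 3.86/59.14 = 0.06527 per s.

0.065 per s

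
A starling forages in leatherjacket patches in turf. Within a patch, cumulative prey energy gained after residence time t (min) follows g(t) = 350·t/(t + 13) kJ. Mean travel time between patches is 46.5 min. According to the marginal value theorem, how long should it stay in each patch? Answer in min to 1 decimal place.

Optimal t* satisfies g'(t*) = g(t*)/(T + t*).
g'(t) = 350·13/(t + 13)². Setting 350·13/(t+13)² = 350t/[(t+13)(46.5+t)] gives 13(46.5+t) = t(t+13), so t² = 13×46.5 = 604.5.
t* = √604.5 = 24.59 min.

24.6 min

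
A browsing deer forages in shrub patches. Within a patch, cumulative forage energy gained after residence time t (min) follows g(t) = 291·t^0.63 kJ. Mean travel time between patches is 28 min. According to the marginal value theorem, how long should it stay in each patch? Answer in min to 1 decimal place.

47.7 min

Optimal t* satisfies g'(t*) = g(t*)/(T + t*).
g'(t) = 0.63·291·t^-0.37. Setting 0.63·291·t^-0.37 = 291·t^0.63/(28+t) gives 0.63(28+t) = t, so 0.37·t = 0.63×28.
t* = 0.63×28/0.37 = 47.68 min.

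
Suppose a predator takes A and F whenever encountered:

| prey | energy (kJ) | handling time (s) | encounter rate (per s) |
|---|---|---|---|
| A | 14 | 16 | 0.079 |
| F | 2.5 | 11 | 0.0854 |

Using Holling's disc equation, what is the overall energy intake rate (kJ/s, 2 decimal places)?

0.41 kJ/s

R = Σλ_iE_i / (1 + Σλ_ih_i)
Numerator: 0.079×14 + 0.0854×2.5 = 1.32
Denominator: 1 + 0.079×16 + 0.0854×11 = 3.203
R = 1.32/3.203 = 0.4119 kJ/s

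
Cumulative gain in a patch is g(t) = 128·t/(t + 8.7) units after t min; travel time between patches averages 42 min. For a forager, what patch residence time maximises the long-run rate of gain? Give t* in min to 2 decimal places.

Optimal t* satisfies g'(t*) = g(t*)/(T + t*).
g'(t) = 128·8.7/(t + 8.7)². Setting 128·8.7/(t+8.7)² = 128t/[(t+8.7)(42+t)] gives 8.7(42+t) = t(t+8.7), so t² = 8.7×42 = 365.4.
t* = √365.4 = 19.12 min.

19.12 min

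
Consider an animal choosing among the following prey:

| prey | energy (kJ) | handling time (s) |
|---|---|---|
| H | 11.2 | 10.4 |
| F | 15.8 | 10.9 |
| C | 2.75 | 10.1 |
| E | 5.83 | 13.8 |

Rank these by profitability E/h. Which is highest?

F

Profitability E/h (kJ/s): H = 11.2/10.4 = 1.08, F = 15.8/10.9 = 1.45, C = 2.75/10.1 = 0.272, E = 5.83/13.8 = 0.422.
Ranked: F > H > E > C.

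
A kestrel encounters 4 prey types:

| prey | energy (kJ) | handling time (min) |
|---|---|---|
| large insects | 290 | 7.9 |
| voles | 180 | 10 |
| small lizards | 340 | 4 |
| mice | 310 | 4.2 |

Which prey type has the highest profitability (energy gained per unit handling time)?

Profitability E/h (kJ/min): large insects = 290/7.9 = 36.7, voles = 180/10 = 18, small lizards = 340/4 = 85, mice = 310/4.2 = 73.8.
Ranked: small lizards > mice > large insects > voles.

small lizards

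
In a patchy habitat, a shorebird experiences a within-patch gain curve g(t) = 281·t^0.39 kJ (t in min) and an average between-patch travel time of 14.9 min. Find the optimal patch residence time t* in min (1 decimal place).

9.5 min

By the marginal value theorem, leave when the instantaneous gain rate g'(t) equals the habitat-wide average g(t)/(T + t).
g'(t) = 0.39·281·t^-0.61. Setting 0.39·281·t^-0.61 = 281·t^0.39/(14.9+t) gives 0.39(14.9+t) = t, so 0.61·t = 0.39×14.9.
t* = 0.39×14.9/0.61 = 9.526 min.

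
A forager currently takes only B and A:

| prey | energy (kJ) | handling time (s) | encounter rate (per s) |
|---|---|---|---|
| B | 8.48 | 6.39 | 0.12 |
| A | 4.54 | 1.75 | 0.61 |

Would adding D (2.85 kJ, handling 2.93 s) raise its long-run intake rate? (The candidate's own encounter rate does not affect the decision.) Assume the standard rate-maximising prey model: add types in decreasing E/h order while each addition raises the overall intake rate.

No

Intake rate on the current diet: R = (0.12×8.48 + 0.61×4.54) / (1 + 0.12×6.39 + 0.61×1.75) = 3.787/2.834 = 1.336 kJ/s.
D: E/h = 2.85/2.93 = 0.9727 kJ/s.
Since 0.9727 < R, time spent handling D is better spent searching.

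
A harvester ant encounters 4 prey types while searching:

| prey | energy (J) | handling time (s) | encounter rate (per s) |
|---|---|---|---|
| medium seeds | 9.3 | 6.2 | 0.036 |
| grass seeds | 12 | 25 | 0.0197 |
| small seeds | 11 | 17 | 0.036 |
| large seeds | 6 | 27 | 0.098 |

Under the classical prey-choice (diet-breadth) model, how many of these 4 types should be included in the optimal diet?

3

E/h in descending order: medium seeds 1.5, small seeds 0.647, grass seeds 0.48, large seeds 0.222 J/s. The optimal diet is the largest prefix of this list for which every included type satisfies E_i/h_i > R on the types above it.
Rate on top 1: 0.2737. small seeds: 0.647 > 0.2737 → include.
Rate on top 2: 0.3982. grass seeds: 0.48 > 0.3982 → include.
Rate on top 3: 0.4155. large seeds: 0.222 < 0.4155 → exclude; stop.
Optimal diet: medium seeds, small seeds, grass seeds — 3 of 4 types.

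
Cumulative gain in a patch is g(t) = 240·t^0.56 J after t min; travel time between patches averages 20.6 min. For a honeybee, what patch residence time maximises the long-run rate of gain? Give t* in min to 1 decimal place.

Optimal t* satisfies g'(t*) = g(t*)/(T + t*).
g'(t) = 0.56·240·t^-0.44. Setting 0.56·240·t^-0.44 = 240·t^0.56/(20.6+t) gives 0.56(20.6+t) = t, so 0.44·t = 0.56×20.6.
t* = 0.56×20.6/0.44 = 26.22 min.

26.2 min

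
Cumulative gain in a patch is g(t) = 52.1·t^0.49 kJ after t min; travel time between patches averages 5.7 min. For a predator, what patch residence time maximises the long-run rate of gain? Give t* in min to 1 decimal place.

By the marginal value theorem, leave when the instantaneous gain rate g'(t) equals the habitat-wide average g(t)/(T + t).
g'(t) = 0.49·52.1·t^-0.51. Setting 0.49·52.1·t^-0.51 = 52.1·t^0.49/(5.7+t) gives 0.49(5.7+t) = t, so 0.51·t = 0.49×5.7.
t* = 0.49×5.7/0.51 = 5.476 min.

5.5 min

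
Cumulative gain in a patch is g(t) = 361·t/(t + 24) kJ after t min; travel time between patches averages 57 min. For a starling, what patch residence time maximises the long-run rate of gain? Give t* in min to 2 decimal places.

36.99 min

Optimal t* satisfies g'(t*) = g(t*)/(T + t*).
g'(t) = 361·24/(t + 24)². Setting 361·24/(t+24)² = 361t/[(t+24)(57+t)] gives 24(57+t) = t(t+24), so t² = 24×57 = 1368.
t* = √1368 = 36.99 min.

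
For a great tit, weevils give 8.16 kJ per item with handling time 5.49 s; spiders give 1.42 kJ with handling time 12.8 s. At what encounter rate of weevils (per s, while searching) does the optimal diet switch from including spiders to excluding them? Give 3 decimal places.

The zero-one rule: include spiders iff E₂/h₂ > λE₁/(1+λh₁). Equality gives the switch point.
λE₁h₂ = E₂ + λE₂h₁ ⇒ λ = E₂/(E₁h₂ − E₂h₁) = 1.42/(104.4 − 7.796) = 0.01469 per s.

0.015 per s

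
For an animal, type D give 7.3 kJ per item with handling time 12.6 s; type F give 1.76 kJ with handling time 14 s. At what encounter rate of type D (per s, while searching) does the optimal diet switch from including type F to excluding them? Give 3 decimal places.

At the threshold, the rate on type D alone equals the profitability of type F: λ·7.3/(1 + λ·12.6) = 1.76/14 = 0.1257.
Rearranging, λ(7.3 − 0.1257×12.6) = 0.1257, so λ = 0.1257/5.716 = 0.02199 per s.

0.022 per s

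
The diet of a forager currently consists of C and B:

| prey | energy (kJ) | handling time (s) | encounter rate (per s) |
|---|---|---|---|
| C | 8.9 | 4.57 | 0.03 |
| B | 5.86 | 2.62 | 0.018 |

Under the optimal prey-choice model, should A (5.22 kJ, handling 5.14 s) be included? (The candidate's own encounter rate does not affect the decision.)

Yes

Current rate: (0.03×8.9 + 0.018×5.86)/(1 + 0.03×4.57 + 0.018×2.62) = 0.3145 kJ/s.
A: E/h = 5.22/5.14 = 1.016 kJ/s.
1.016 > 0.3145, so adding A raises the average — include it.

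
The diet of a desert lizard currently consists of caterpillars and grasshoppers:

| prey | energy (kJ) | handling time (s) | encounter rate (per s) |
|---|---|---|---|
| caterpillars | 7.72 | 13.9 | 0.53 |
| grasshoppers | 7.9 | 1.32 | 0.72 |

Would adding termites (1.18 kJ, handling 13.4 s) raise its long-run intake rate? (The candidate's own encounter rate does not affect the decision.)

Current rate: (0.53×7.72 + 0.72×7.9)/(1 + 0.53×13.9 + 0.72×1.32) = 1.05 kJ/s.
Profitability of termites: 1.18/13.4 = 0.08806 kJ/s.
Since 0.08806 < R, time spent handling termites is better spent searching.

No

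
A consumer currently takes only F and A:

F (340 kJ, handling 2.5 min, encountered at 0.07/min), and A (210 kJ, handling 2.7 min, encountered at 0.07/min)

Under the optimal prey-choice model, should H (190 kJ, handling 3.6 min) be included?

Yes

On F and A alone, R = ΣλE/(1+Σλh) = 38.5/1.364 = 28.23 kJ/min.
Profitability of H: 190/3.6 = 52.78 kJ/min.
Since 52.78 > R, including H increases the long-run rate.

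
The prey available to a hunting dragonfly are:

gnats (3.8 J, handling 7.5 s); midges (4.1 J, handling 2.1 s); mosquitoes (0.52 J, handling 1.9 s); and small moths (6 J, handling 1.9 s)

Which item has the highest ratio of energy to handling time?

In descending order of E/h:
small moths: 6/1.9 = 3.16 J/s
midges: 4.1/2.1 = 1.95 J/s
gnats: 3.8/7.5 = 0.507 J/s
mosquitoes: 0.52/1.9 = 0.274 J/s

small moths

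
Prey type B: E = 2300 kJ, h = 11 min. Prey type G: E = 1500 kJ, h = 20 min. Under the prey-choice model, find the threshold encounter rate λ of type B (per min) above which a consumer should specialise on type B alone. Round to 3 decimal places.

0.051 per min

The zero-one rule: include type G iff E₂/h₂ > λE₁/(1+λh₁). Equality gives the switch point.
λE₁h₂ = E₂ + λE₂h₁ ⇒ λ = E₂/(E₁h₂ − E₂h₁) = 1500/(4.6e+04 − 1.65e+04) = 0.05085 per min.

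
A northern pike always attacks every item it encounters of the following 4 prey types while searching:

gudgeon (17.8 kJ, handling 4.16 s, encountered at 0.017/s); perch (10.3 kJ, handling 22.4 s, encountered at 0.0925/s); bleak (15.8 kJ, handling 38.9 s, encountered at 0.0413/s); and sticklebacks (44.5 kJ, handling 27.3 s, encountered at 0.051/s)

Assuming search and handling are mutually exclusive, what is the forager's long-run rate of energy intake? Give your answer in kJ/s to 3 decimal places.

R = (0.017×17.8 + 0.0925×10.3 + 0.0413×15.8 + 0.051×44.5) / (1 + 0.017×4.16 + 0.0925×22.4 + 0.0413×38.9 + 0.051×27.3) = 4.177/6.142 = 0.6802 kJ/s.

0.680 kJ/s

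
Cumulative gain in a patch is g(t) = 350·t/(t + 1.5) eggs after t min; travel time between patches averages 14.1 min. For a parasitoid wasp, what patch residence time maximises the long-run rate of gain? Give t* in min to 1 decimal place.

By the marginal value theorem, leave when the instantaneous gain rate g'(t) equals the habitat-wide average g(t)/(T + t).
g'(t) = 350·1.5/(t + 1.5)². Setting 350·1.5/(t+1.5)² = 350t/[(t+1.5)(14.1+t)] gives 1.5(14.1+t) = t(t+1.5), so t² = 1.5×14.1 = 21.15.
t* = √21.15 = 4.599 min.

4.6 min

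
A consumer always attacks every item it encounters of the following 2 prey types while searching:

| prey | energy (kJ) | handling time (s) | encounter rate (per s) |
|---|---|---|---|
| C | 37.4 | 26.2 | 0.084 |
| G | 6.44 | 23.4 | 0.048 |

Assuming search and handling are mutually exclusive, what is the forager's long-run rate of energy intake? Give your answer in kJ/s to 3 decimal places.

0.798 kJ/s

R = (0.084×37.4 + 0.048×6.44) / (1 + 0.084×26.2 + 0.048×23.4) = 3.451/4.324 = 0.798 kJ/s.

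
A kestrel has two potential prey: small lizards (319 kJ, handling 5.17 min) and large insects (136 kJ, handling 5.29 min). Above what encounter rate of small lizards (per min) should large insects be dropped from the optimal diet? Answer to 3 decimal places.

At the threshold, the rate on small lizards alone equals the profitability of large insects: λ·319/(1 + λ·5.17) = 136/5.29 = 25.71.
Rearranging, λ(319 − 25.71×5.17) = 25.71, so λ = 25.71/186.1 = 0.1382 per min.

0.138 per min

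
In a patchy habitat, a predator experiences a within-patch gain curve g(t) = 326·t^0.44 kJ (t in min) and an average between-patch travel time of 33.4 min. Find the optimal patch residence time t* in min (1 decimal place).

By the marginal value theorem, leave when the instantaneous gain rate g'(t) equals the habitat-wide average g(t)/(T + t).
g'(t) = 0.44·326·t^-0.56. Setting 0.44·326·t^-0.56 = 326·t^0.44/(33.4+t) gives 0.44(33.4+t) = t, so 0.56·t = 0.44×33.4.
t* = 0.44×33.4/0.56 = 26.24 min.

26.2 min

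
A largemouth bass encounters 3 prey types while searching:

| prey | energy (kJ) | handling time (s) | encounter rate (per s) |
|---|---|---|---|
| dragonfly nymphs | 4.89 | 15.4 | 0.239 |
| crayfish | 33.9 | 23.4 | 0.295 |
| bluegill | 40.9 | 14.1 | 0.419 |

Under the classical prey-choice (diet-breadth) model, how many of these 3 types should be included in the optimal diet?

1

Profitabilities (E/h, kJ/s): bluegill 2.9, crayfish 1.45, dragonfly nymphs 0.318. Add prey in this order while the next type's profitability exceeds the intake rate on those already taken.
Rate on top 1: 2.481. crayfish: 1.45 < 2.481 → exclude; stop.
Optimal diet: bluegill — 1 of 3 types.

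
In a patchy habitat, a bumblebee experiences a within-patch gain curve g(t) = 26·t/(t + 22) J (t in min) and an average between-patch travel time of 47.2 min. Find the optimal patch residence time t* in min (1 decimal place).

Maximise g(t)/(T+t): set derivative to zero → g'(t)(T+t) = g(t).
g'(t) = 26·22/(t + 22)². Setting 26·22/(t+22)² = 26t/[(t+22)(47.2+t)] gives 22(47.2+t) = t(t+22), so t² = 22×47.2 = 1038.
t* = √1038 = 32.22 min.

32.2 min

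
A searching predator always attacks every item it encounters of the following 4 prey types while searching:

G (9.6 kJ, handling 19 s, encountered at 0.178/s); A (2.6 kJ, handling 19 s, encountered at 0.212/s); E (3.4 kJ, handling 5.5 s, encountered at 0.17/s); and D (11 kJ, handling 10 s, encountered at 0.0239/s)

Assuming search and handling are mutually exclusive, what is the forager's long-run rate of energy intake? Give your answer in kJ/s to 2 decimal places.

Energy encountered per unit search time: 0.178×9.6 + 0.212×2.6 + 0.17×3.4 + 0.0239×11 = 3.101 kJ/s.
Handling time per unit search time: 0.178×19 + 0.212×19 + 0.17×5.5 + 0.0239×10 = 8.584.
Rate = 3.101/(1 + 8.584) = 0.3235 kJ/s.

0.32 kJ/s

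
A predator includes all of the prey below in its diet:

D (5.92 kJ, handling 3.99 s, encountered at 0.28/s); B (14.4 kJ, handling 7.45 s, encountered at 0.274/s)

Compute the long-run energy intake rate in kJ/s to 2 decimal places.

Energy encountered per unit search time: 0.28×5.92 + 0.274×14.4 = 5.603 kJ/s.
Handling time per unit search time: 0.28×3.99 + 0.274×7.45 = 3.159.
Rate = 5.603/(1 + 3.159) = 1.347 kJ/s.

1.35 kJ/s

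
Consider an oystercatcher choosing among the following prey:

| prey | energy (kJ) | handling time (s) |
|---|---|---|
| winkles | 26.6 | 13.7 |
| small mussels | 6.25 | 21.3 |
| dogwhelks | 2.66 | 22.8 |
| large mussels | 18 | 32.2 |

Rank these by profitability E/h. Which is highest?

winkles

In descending order of E/h:
winkles: 26.6/13.7 = 1.94 kJ/s
large mussels: 18/32.2 = 0.559 kJ/s
small mussels: 6.25/21.3 = 0.293 kJ/s
dogwhelks: 2.66/22.8 = 0.117 kJ/s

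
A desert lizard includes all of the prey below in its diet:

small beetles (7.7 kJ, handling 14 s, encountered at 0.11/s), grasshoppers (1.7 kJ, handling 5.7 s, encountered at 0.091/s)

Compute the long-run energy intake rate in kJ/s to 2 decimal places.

0.33 kJ/s

R = Σλ_iE_i / (1 + Σλ_ih_i)
Numerator: 0.11×7.7 + 0.091×1.7 = 1.002
Denominator: 1 + 0.11×14 + 0.091×5.7 = 3.059
R = 1.002/3.059 = 0.3275 kJ/s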